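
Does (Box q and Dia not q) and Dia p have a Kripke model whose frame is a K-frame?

No, unsatisfiable

1. (Box q and Dia not q) and Dia p, u
2. Box q and Dia not q, u
3. Dia p, u
4. Box q, u
5. Dia not q, u
6. p, v
7. q, v
8. not q, w
9. q, w
Accessibility: uRv, uRw
Branch closes: q and not q both at w.
All branches of the tableau close; one closing branch shown above.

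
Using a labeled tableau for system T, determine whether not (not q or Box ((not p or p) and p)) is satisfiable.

Satisfiable (open branch found)

1. not (not q or Box ((not p or p) and p)), 0
2. q, 0
3. not Box ((not p or p) and p), 0
4. not ((not p or p) and p), 1
5. not p, 1
Accessibility: 0R0, 0R1, 1R1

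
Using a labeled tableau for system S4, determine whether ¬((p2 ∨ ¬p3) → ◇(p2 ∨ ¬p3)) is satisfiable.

1. ¬((p2 ∨ ¬p3) → ◇(p2 ∨ ¬p3)), 0
2. p2 ∨ ¬p3, 0   [¬→-rule on 1]
3. ¬◇(p2 ∨ ¬p3), 0   [¬→-rule on 1]
4. ¬(p2 ∨ ¬p3), 0   [¬◇-rule on 3 via 0R0]
5. ¬p2, 0   [¬∨-rule on 4]
6. p3, 0   [¬∨-rule on 4]
7. ¬p3, 0   [∨-rule on 2 (branches; this branch)]
Accessibility: 0R0
Branch closes: p3 and ¬p3 both at 0.
All branches of the tableau close; one closing branch shown above.

Unsatisfiable (every branch closes)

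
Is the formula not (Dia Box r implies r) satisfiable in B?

Unsatisfiable

1. not (Dia Box r implies r), u
2. Dia Box r, u
3. not r, u
4. Box r, v
5. r, u
Accessibility: uRu, uRv, vRu, vRv
Branch closes: r and not r both at u.
All branches of the tableau close; one closing branch shown above.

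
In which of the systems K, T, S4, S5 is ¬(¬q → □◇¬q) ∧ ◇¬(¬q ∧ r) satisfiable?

K, T, S4

S5-tableau for the formula:
1. ¬(¬q → □◇¬q) ∧ ◇¬(¬q ∧ r), w0
2. ¬(¬q → □◇¬q), w0
3. ◇¬(¬q ∧ r), w0
4. ¬q, w0
5. ¬□◇¬q, w0
6. ¬(¬q ∧ r), w1
7. ¬r, w1
8. ¬◇¬q, w2
9. q, w0
Accessibility: w0Rw0, w0Rw1, w0Rw2, w1Rw0, w1Rw1, w1Rw2, w2Rw0, w2Rw1, w2Rw2
Branch closes: q and ¬q both at w0.
Every branch closes (one shown): unsatisfiable in S5.
S4-tableau for the formula:
1. ¬(¬q → □◇¬q) ∧ ◇¬(¬q ∧ r), w0
2. ¬(¬q → □◇¬q), w0
3. ◇¬(¬q ∧ r), w0
4. ¬q, w0
5. ¬□◇¬q, w0
6. ¬(¬q ∧ r), w1
7. ¬r, w1
8. ¬◇¬q, w2
9. q, w2
Accessibility: w0Rw0, w0Rw1, w0Rw2, w1Rw1, w2Rw2
Complete open branch: satisfiable in S4, hence also in K, T (this S4-model is also a K-model and a T-model).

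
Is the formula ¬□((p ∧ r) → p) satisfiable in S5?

Unsatisfiable (every branch closes)

1. ¬□((p ∧ r) → p), u
2. ¬((p ∧ r) → p), v
3. p ∧ r, v
4. ¬p, v
5. p, v
6. r, v
Accessibility: uRu, uRv, vRu, vRv
Branch closes: p and ¬p both at v.
Every branch closes; the branch above is one of them.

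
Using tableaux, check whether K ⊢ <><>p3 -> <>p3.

No, not valid

Tableau for the negation ~(<><>p3 -> <>p3):
1. ~(<><>p3 -> <>p3), w0
2. <><>p3, w0   [~->-rule on 1]
3. ~<>p3, w0   [~->-rule on 1]
4. <>p3, w1   [<>-rule on 2: fresh world w1, w0Rw1]
5. ~p3, w1   [~<>-rule on 3 via w0Rw1]
6. p3, w2   [<>-rule on 4: fresh world w2, w1Rw2]
Accessibility: w0Rw1, w1Rw2
The negation has an open branch (countermodel exists).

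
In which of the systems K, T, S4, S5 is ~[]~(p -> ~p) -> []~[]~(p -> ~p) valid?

S5-tableau for the negation ~(~[]~(p -> ~p) -> []~[]~(p -> ~p)):
1. ~(~[]~(p -> ~p) -> []~[]~(p -> ~p)), u
2. ~[]~(p -> ~p), u   [~->-rule on 1]
3. ~[]~[]~(p -> ~p), u   [~->-rule on 1]
4. p -> ~p, v   [~[]-rule on 2: fresh world v, uRv]
5. ~p, v   [->-rule on 4 (branches; this branch)]
6. []~(p -> ~p), w   [~[]-rule on 3: fresh world w, uRw]
7. ~(p -> ~p), u   [[]-rule on 6 via wRu]
8. p, u   [~->-rule on 7]
9. ~(p -> ~p), v   [[]-rule on 6 via wRv]
10. p, v   [~->-rule on 9]
Accessibility: uRu, uRv, uRw, vRu, vRv, vRw, wRu, wRv, wRw
Branch closes: p and ~p both at v.
Every branch closes (one shown): valid in S5.
S4-tableau for the negation ~(~[]~(p -> ~p) -> []~[]~(p -> ~p)):
1. ~(~[]~(p -> ~p) -> []~[]~(p -> ~p)), u
2. ~[]~(p -> ~p), u   [~->-rule on 1]
3. ~[]~[]~(p -> ~p), u   [~->-rule on 1]
4. p -> ~p, v   [~[]-rule on 2: fresh world v, uRv]
5. ~p, v   [->-rule on 4 (branches; this branch)]
6. []~(p -> ~p), w   [~[]-rule on 3: fresh world w, uRw]
7. ~(p -> ~p), w   [[]-rule on 6 via wRw]
8. p, w   [~->-rule on 7]
Accessibility: uRu, uRv, uRw, vRv, wRw
Complete open branch: countermodel on an S4-frame, so not valid in S4, nor in K, T (the same frame is also a K-frame and a T-frame).

S5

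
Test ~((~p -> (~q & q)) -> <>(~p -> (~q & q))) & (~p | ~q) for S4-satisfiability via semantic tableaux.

1. ~((~p -> (~q & q)) -> <>(~p -> (~q & q))) & (~p | ~q), w0
2. ~((~p -> (~q & q)) -> <>(~p -> (~q & q))), w0
3. ~p | ~q, w0
4. ~p -> (~q & q), w0
5. ~<>(~p -> (~q & q)), w0
6. ~(~p -> (~q & q)), w0
7. ~p, w0
8. ~(~q & q), w0
9. ~q, w0
10. ~q & q, w0
11. q, w0
Accessibility: w0Rw0
Branch closes: q and ~q both at w0.
(One branch shown.) All branches close.

Unsatisfiable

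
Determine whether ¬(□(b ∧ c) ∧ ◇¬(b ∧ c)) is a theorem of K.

Valid

Tableau for the negation □(b ∧ c) ∧ ◇¬(b ∧ c):
1. □(b ∧ c) ∧ ◇¬(b ∧ c), 0
2. □(b ∧ c), 0
3. ◇¬(b ∧ c), 0
4. ¬(b ∧ c), 1
5. b ∧ c, 1
6. b, 1
7. c, 1
8. ¬c, 1
Accessibility: 0R1
Branch closes: c and ¬c both at 1.
All branches of the negation close; one closing branch shown above.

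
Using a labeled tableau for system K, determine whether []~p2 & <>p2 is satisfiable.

1. []~p2 & <>p2, w0
2. []~p2, w0
3. <>p2, w0
4. p2, w1
5. ~p2, w1
Accessibility: w0Rw1
Branch closes: p2 and ~p2 both at w1.
All branches of the tableau close; one closing branch shown above.

No, unsatisfiable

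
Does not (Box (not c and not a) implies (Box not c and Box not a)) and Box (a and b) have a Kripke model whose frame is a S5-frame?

1. not (Box (not c and not a) implies (Box not c and Box not a)) and Box (a and b), u
2. not (Box (not c and not a) implies (Box not c and Box not a)), u   [and-rule on 1]
3. Box (a and b), u   [and-rule on 1]
4. Box (not c and not a), u   [neg-implies-rule on 2]
5. not (Box not c and Box not a), u   [neg-implies-rule on 2]
6. a and b, u   [Box-rule on 3 via uRu]
7. a, u   [and-rule on 6]
8. b, u   [and-rule on 6]
9. not c and not a, u   [Box-rule on 4 via uRu]
10. not c, u   [and-rule on 9]
11. not a, u   [and-rule on 9]
Accessibility: uRu
Branch closes: a and not a both at u.
Every branch closes; the branch above is one of them.

Unsatisfiable (every branch closes)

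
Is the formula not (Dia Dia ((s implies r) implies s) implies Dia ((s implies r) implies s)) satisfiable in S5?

Unsatisfiable (every branch closes)

1. not (Dia Dia ((s implies r) implies s) implies Dia ((s implies r) implies s)), u
2. Dia Dia ((s implies r) implies s), u
3. not Dia ((s implies r) implies s), u
4. not ((s implies r) implies s), u
5. s implies r, u
6. not s, u
7. r, u
8. Dia ((s implies r) implies s), v
9. not ((s implies r) implies s), v
10. s implies r, v
11. not s, v
12. r, v
13. (s implies r) implies s, w
14. not ((s implies r) implies s), w
15. s implies r, w
16. not s, w
17. not (s implies r), w
18. s, w
19. not r, w
Accessibility: uRu, uRv, uRw, vRu, vRv, vRw, wRu, wRv, wRw
Branch closes: s and not s both at w.
All branches of the tableau close; one closing branch shown above.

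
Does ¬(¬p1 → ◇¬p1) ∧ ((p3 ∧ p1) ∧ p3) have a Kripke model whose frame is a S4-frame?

No, unsatisfiable

1. ¬(¬p1 → ◇¬p1) ∧ ((p3 ∧ p1) ∧ p3), w0
2. ¬(¬p1 → ◇¬p1), w0
3. (p3 ∧ p1) ∧ p3, w0
4. ¬p1, w0
5. ¬◇¬p1, w0
6. p3 ∧ p1, w0
7. p3, w0
8. p1, w0
Accessibility: w0Rw0
Branch closes: p1 and ¬p1 both at w0.
Every branch closes; the branch above is one of them.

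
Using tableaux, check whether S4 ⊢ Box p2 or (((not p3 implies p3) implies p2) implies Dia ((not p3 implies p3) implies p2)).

Tableau for the negation not (Box p2 or (((not p3 implies p3) implies p2) implies Dia ((not p3 implies p3) implies p2))):
1. not (Box p2 or (((not p3 implies p3) implies p2) implies Dia ((not p3 implies p3) implies p2))), 0
2. not Box p2, 0
3. not (((not p3 implies p3) implies p2) implies Dia ((not p3 implies p3) implies p2)), 0
4. (not p3 implies p3) implies p2, 0
5. not Dia ((not p3 implies p3) implies p2), 0
6. not ((not p3 implies p3) implies p2), 0
7. not p3 implies p3, 0
8. not p2, 0
9. not (not p3 implies p3), 0
10. not p3, 0
11. p3, 0
Accessibility: 0R0
Branch closes: p3 and not p3 both at 0.
All branches of the negation close; one closing branch shown above.

Yes, valid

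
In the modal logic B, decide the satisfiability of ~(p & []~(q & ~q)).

1. ~(p & []~(q & ~q)), 0
2. ~p, 0
Accessibility: 0R0

Satisfiable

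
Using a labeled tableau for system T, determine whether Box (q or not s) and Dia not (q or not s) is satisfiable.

1. Box (q or not s) and Dia not (q or not s), w0
2. Box (q or not s), w0
3. Dia not (q or not s), w0
4. q or not s, w0
5. not s, w0
6. not (q or not s), w1
7. not q, w1
8. s, w1
9. q or not s, w1
10. not s, w1
Accessibility: w0Rw0, w0Rw1, w1Rw1
Branch closes: s and not s both at w1.
All branches of the tableau close; one closing branch shown above.

No, unsatisfiable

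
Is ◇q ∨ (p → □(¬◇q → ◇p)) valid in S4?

Invalid (countermodel exists)

Tableau for the negation ¬(◇q ∨ (p → □(¬◇q → ◇p))):
1. ¬(◇q ∨ (p → □(¬◇q → ◇p))), u
2. ¬◇q, u
3. ¬(p → □(¬◇q → ◇p)), u
4. p, u
5. ¬□(¬◇q → ◇p), u
6. ¬q, u
7. ¬(¬◇q → ◇p), v
8. ¬◇q, v
9. ¬◇p, v
10. ¬q, v
11. ¬p, v
Accessibility: uRu, uRv, vRv
The negation has an open branch (countermodel exists).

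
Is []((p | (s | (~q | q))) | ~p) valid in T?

Tableau for the negation ~[]((p | (s | (~q | q))) | ~p):
1. ~[]((p | (s | (~q | q))) | ~p), w0
2. ~((p | (s | (~q | q))) | ~p), w1   [~[]-rule on 1: fresh world w1, w0Rw1]
3. ~(p | (s | (~q | q))), w1   [~|-rule on 2]
4. p, w1   [~|-rule on 2]
5. ~p, w1   [~|-rule on 3]
6. ~(s | (~q | q)), w1   [~|-rule on 3]
Accessibility: w0Rw0, w0Rw1, w1Rw1
Branch closes: p and ~p both at w1.
All branches of the negation close; one closing branch shown above.

Yes, valid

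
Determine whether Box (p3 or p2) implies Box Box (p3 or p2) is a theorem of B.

Not valid

Tableau for the negation not (Box (p3 or p2) implies Box Box (p3 or p2)):
1. not (Box (p3 or p2) implies Box Box (p3 or p2)), u
2. Box (p3 or p2), u
3. not Box Box (p3 or p2), u
4. p3 or p2, u
5. p2, u
6. not Box (p3 or p2), v
7. p3 or p2, v
8. p2, v
9. not (p3 or p2), w
10. not p3, w
11. not p2, w
Accessibility: uRu, uRv, vRu, vRv, vRw, wRv, wRw
The negation has an open branch (countermodel exists).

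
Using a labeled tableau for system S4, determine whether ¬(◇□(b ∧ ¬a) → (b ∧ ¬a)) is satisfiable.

1. ¬(◇□(b ∧ ¬a) → (b ∧ ¬a)), u
2. ◇□(b ∧ ¬a), u   [¬→-rule on 1]
3. ¬(b ∧ ¬a), u   [¬→-rule on 1]
4. a, u   [¬∧-rule on 3 (branches; this branch)]
5. □(b ∧ ¬a), v   [◇-rule on 2: fresh world v, uRv]
6. b ∧ ¬a, v   [□-rule on 5 via vRv]
7. b, v   [∧-rule on 6]
8. ¬a, v   [∧-rule on 6]
Accessibility: uRu, uRv, vRv

Satisfiable (open branch found)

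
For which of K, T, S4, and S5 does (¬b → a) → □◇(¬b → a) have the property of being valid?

S5

S4-tableau for the negation ¬((¬b → a) → □◇(¬b → a)):
1. ¬((¬b → a) → □◇(¬b → a)), u
2. ¬b → a, u
3. ¬□◇(¬b → a), u
4. a, u
5. ¬◇(¬b → a), v
6. ¬(¬b → a), v
7. ¬b, v
8. ¬a, v
Accessibility: uRu, uRv, vRv
Complete open branch: countermodel on an S4-frame, so not valid in S4, nor in K, T (the same frame is also a K-frame and a T-frame).
S5-tableau for the negation ¬((¬b → a) → □◇(¬b → a)):
1. ¬((¬b → a) → □◇(¬b → a)), u
2. ¬b → a, u
3. ¬□◇(¬b → a), u
4. a, u
5. ¬◇(¬b → a), v
6. ¬(¬b → a), u
7. ¬b, u
8. ¬a, u
Accessibility: uRu, uRv, vRu, vRv
Branch closes: a and ¬a both at u.
Every branch closes (one shown): valid in S5.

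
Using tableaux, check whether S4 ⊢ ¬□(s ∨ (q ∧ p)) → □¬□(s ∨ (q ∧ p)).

No, not valid

Tableau for the negation ¬(¬□(s ∨ (q ∧ p)) → □¬□(s ∨ (q ∧ p))):
1. ¬(¬□(s ∨ (q ∧ p)) → □¬□(s ∨ (q ∧ p))), 0
2. ¬□(s ∨ (q ∧ p)), 0
3. ¬□¬□(s ∨ (q ∧ p)), 0
4. ¬(s ∨ (q ∧ p)), 1
5. ¬s, 1
6. ¬(q ∧ p), 1
7. ¬p, 1
8. □(s ∨ (q ∧ p)), 2
9. s ∨ (q ∧ p), 2
10. q ∧ p, 2
11. q, 2
12. p, 2
Accessibility: 0R0, 0R1, 0R2, 1R1, 2R2
The negation has an open branch (countermodel exists).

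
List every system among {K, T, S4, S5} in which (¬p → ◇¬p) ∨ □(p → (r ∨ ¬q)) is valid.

K-tableau for the negation ¬((¬p → ◇¬p) ∨ □(p → (r ∨ ¬q))):
1. ¬((¬p → ◇¬p) ∨ □(p → (r ∨ ¬q))), u
2. ¬(¬p → ◇¬p), u
3. ¬□(p → (r ∨ ¬q)), u
4. ¬p, u
5. ¬◇¬p, u
6. ¬(p → (r ∨ ¬q)), v
7. p, v
8. ¬(r ∨ ¬q), v
9. ¬r, v
10. q, v
Accessibility: uRv
Complete open branch: countermodel on a K-frame, so not valid in K.
T-tableau for the negation ¬((¬p → ◇¬p) ∨ □(p → (r ∨ ¬q))):
1. ¬((¬p → ◇¬p) ∨ □(p → (r ∨ ¬q))), u
2. ¬(¬p → ◇¬p), u
3. ¬□(p → (r ∨ ¬q)), u
4. ¬p, u
5. ¬◇¬p, u
6. p, u
Accessibility: uRu
Branch closes: p and ¬p both at u.
Every branch closes (one shown): valid in T, hence also in S4, S5 (every theorem of T is a theorem of S4 and S5).

T, S4, S5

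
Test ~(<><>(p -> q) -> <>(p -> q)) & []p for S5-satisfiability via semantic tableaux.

1. ~(<><>(p -> q) -> <>(p -> q)) & []p, u
2. ~(<><>(p -> q) -> <>(p -> q)), u
3. []p, u
4. <><>(p -> q), u
5. ~<>(p -> q), u
6. p, u
7. ~(p -> q), u
8. ~q, u
9. <>(p -> q), v
10. p, v
11. ~(p -> q), v
12. ~q, v
13. p -> q, w
14. p, w
15. ~(p -> q), w
16. ~q, w
17. q, w
Accessibility: uRu, uRv, uRw, vRu, vRv, vRw, wRu, wRv, wRw
Branch closes: q and ~q both at w.
Every branch closes; the branch above is one of them.

Unsatisfiable (every branch closes)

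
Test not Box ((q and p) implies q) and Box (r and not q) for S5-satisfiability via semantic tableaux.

Unsatisfiable (every branch closes)

1. not Box ((q and p) implies q) and Box (r and not q), w0
2. not Box ((q and p) implies q), w0
3. Box (r and not q), w0
4. r and not q, w0
5. r, w0
6. not q, w0
7. not ((q and p) implies q), w1
8. q and p, w1
9. not q, w1
10. q, w1
11. p, w1
Accessibility: w0Rw0, w0Rw1, w1Rw0, w1Rw1
Branch closes: q and not q both at w1.
Every branch closes; the branch above is one of them.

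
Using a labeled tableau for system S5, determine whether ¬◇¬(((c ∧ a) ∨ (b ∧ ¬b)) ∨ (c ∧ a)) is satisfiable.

1. ¬◇¬(((c ∧ a) ∨ (b ∧ ¬b)) ∨ (c ∧ a)), 0
2. ((c ∧ a) ∨ (b ∧ ¬b)) ∨ (c ∧ a), 0
3. c ∧ a, 0
4. c, 0
5. a, 0
Accessibility: 0R0

Yes, satisfiable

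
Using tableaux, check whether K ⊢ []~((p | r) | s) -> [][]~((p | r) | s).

Tableau for the negation ~([]~((p | r) | s) -> [][]~((p | r) | s)):
1. ~([]~((p | r) | s) -> [][]~((p | r) | s)), w0
2. []~((p | r) | s), w0   [~->-rule on 1]
3. ~[][]~((p | r) | s), w0   [~->-rule on 1]
4. ~[]~((p | r) | s), w1   [~[]-rule on 3: fresh world w1, w0Rw1]
5. ~((p | r) | s), w1   [[]-rule on 2 via w0Rw1]
6. ~(p | r), w1   [~|-rule on 5]
7. ~s, w1   [~|-rule on 5]
8. ~p, w1   [~|-rule on 6]
9. ~r, w1   [~|-rule on 6]
10. (p | r) | s, w2   [~[]-rule on 4: fresh world w2, w1Rw2]
11. s, w2   [|-rule on 10 (branches; this branch)]
Accessibility: w0Rw1, w1Rw2
The negation has an open branch (countermodel exists).

Invalid (countermodel exists)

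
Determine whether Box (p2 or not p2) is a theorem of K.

Tableau for the negation not Box (p2 or not p2):
1. not Box (p2 or not p2), 0
2. not (p2 or not p2), 1   [neg-Box-rule on 1: fresh world 1, 0R1]
3. not p2, 1   [neg-or-rule on 2]
4. p2, 1   [neg-or-rule on 2]
Accessibility: 0R1
Branch closes: p2 and not p2 both at 1.
Every branch of the negation's tableau closes; the branch above is one of them.

Yes, valid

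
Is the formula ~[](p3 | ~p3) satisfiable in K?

Unsatisfiable

1. ~[](p3 | ~p3), u
2. ~(p3 | ~p3), v
3. ~p3, v
4. p3, v
Accessibility: uRv
Branch closes: p3 and ~p3 both at v.
(One branch shown.) All branches close.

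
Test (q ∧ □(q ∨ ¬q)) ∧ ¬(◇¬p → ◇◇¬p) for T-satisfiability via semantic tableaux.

1. (q ∧ □(q ∨ ¬q)) ∧ ¬(◇¬p → ◇◇¬p), u
2. q ∧ □(q ∨ ¬q), u
3. ¬(◇¬p → ◇◇¬p), u
4. q, u
5. □(q ∨ ¬q), u
6. ◇¬p, u
7. ¬◇◇¬p, u
8. q ∨ ¬q, u
9. ¬◇¬p, u
10. p, u
11. ¬p, v
12. q ∨ ¬q, v
13. ¬◇¬p, v
14. p, v
Accessibility: uRu, uRv, vRv
Branch closes: p and ¬p both at v.
All branches of the tableau close; one closing branch shown above.

Unsatisfiable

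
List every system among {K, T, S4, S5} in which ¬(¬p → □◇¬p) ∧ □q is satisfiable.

K, T, S4

S4-tableau for the formula:
1. ¬(¬p → □◇¬p) ∧ □q, w0
2. ¬(¬p → □◇¬p), w0
3. □q, w0
4. ¬p, w0
5. ¬□◇¬p, w0
6. q, w0
7. ¬◇¬p, w1
8. q, w1
9. p, w1
Accessibility: w0Rw0, w0Rw1, w1Rw1
Complete open branch: satisfiable in S4, hence also in K, T (this S4-model is also a K-model and a T-model).
S5-tableau for the formula:
1. ¬(¬p → □◇¬p) ∧ □q, w0
2. ¬(¬p → □◇¬p), w0
3. □q, w0
4. ¬p, w0
5. ¬□◇¬p, w0
6. q, w0
7. ¬◇¬p, w1
8. q, w1
9. p, w0
Accessibility: w0Rw0, w0Rw1, w1Rw0, w1Rw1
Branch closes: p and ¬p both at w0.
Every branch closes (one shown): unsatisfiable in S5.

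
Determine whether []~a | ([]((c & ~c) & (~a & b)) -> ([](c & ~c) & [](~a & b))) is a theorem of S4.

Yes, valid

Tableau for the negation ~([]~a | ([]((c & ~c) & (~a & b)) -> ([](c & ~c) & [](~a & b)))):
1. ~([]~a | ([]((c & ~c) & (~a & b)) -> ([](c & ~c) & [](~a & b)))), 0
2. ~[]~a, 0   [~|-rule on 1]
3. ~([]((c & ~c) & (~a & b)) -> ([](c & ~c) & [](~a & b))), 0   [~|-rule on 1]
4. []((c & ~c) & (~a & b)), 0   [~->-rule on 3]
5. ~([](c & ~c) & [](~a & b)), 0   [~->-rule on 3]
6. (c & ~c) & (~a & b), 0   [[]-rule on 4 via 0R0]
7. c & ~c, 0   [&-rule on 6]
8. ~a & b, 0   [&-rule on 6]
9. c, 0   [&-rule on 7]
10. ~c, 0   [&-rule on 7]
Accessibility: 0R0
Branch closes: c and ~c both at 0.
All branches of the negation close; one closing branch shown above.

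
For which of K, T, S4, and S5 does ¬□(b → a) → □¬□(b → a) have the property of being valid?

S5

S4-tableau for the negation ¬(¬□(b → a) → □¬□(b → a)):
1. ¬(¬□(b → a) → □¬□(b → a)), u
2. ¬□(b → a), u
3. ¬□¬□(b → a), u
4. ¬(b → a), v
5. b, v
6. ¬a, v
7. □(b → a), w
8. b → a, w
9. a, w
Accessibility: uRu, uRv, uRw, vRv, wRw
Complete open branch: countermodel on an S4-frame, so not valid in S4, nor in K, T (the same frame is also a K-frame and a T-frame).
S5-tableau for the negation ¬(¬□(b → a) → □¬□(b → a)):
1. ¬(¬□(b → a) → □¬□(b → a)), u
2. ¬□(b → a), u
3. ¬□¬□(b → a), u
4. ¬(b → a), v
5. b, v
6. ¬a, v
7. □(b → a), w
8. b → a, u
9. b → a, v
10. b → a, w
11. a, u
12. a, v
Accessibility: uRu, uRv, uRw, vRu, vRv, vRw, wRu, wRv, wRw
Branch closes: a and ¬a both at v.
Every branch closes (one shown): valid in S5.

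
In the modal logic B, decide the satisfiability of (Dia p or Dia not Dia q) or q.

Satisfiable

1. (Dia p or Dia not Dia q) or q, u
2. q, u
Accessibility: uRu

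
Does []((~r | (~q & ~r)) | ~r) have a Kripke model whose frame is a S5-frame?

1. []((~r | (~q & ~r)) | ~r), u
2. (~r | (~q & ~r)) | ~r, u   [[]-rule on 1 via uRu]
3. ~r, u   [|-rule on 2 (branches; this branch)]
Accessibility: uRu

Yes, satisfiable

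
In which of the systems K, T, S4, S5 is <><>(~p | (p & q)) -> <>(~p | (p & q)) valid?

T-tableau for the negation ~(<><>(~p | (p & q)) -> <>(~p | (p & q))):
1. ~(<><>(~p | (p & q)) -> <>(~p | (p & q))), w0
2. <><>(~p | (p & q)), w0
3. ~<>(~p | (p & q)), w0
4. ~(~p | (p & q)), w0
5. p, w0
6. ~(p & q), w0
7. ~q, w0
8. <>(~p | (p & q)), w1
9. ~(~p | (p & q)), w1
10. p, w1
11. ~(p & q), w1
12. ~q, w1
13. ~p | (p & q), w2
14. p & q, w2
15. p, w2
16. q, w2
Accessibility: w0Rw0, w0Rw1, w1Rw1, w1Rw2, w2Rw2
Complete open branch: countermodel on a T-frame, so not valid in T, nor in K (the same frame is also a K-frame).
S4-tableau for the negation ~(<><>(~p | (p & q)) -> <>(~p | (p & q))):
1. ~(<><>(~p | (p & q)) -> <>(~p | (p & q))), w0
2. <><>(~p | (p & q)), w0
3. ~<>(~p | (p & q)), w0
4. ~(~p | (p & q)), w0
5. p, w0
6. ~(p & q), w0
7. ~q, w0
8. <>(~p | (p & q)), w1
9. ~(~p | (p & q)), w1
10. p, w1
11. ~(p & q), w1
12. ~q, w1
13. ~p | (p & q), w2
14. ~(~p | (p & q)), w2
15. p, w2
16. ~(p & q), w2
17. p & q, w2
18. q, w2
19. ~q, w2
Accessibility: w0Rw0, w0Rw1, w0Rw2, w1Rw1, w1Rw2, w2Rw2
Branch closes: q and ~q both at w2.
Every branch closes (one shown): valid in S4, hence also in S5 (every theorem of S4 is a theorem of S5).

S4, S5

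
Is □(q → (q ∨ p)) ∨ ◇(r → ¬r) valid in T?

Yes, valid

Tableau for the negation ¬(□(q → (q ∨ p)) ∨ ◇(r → ¬r)):
1. ¬(□(q → (q ∨ p)) ∨ ◇(r → ¬r)), u
2. ¬□(q → (q ∨ p)), u   [¬∨-rule on 1]
3. ¬◇(r → ¬r), u   [¬∨-rule on 1]
4. ¬(r → ¬r), u   [¬◇-rule on 3 via uRu]
5. r, u   [¬→-rule on 4]
6. ¬(q → (q ∨ p)), v   [¬□-rule on 2: fresh world v, uRv]
7. q, v   [¬→-rule on 6]
8. ¬(q ∨ p), v   [¬→-rule on 6]
9. ¬q, v   [¬∨-rule on 8]
10. ¬p, v   [¬∨-rule on 8]
Accessibility: uRu, uRv, vRv
Branch closes: q and ¬q both at v.
All branches of the negation close; one closing branch shown above.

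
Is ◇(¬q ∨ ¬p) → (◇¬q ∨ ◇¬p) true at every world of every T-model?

Tableau for the negation ¬(◇(¬q ∨ ¬p) → (◇¬q ∨ ◇¬p)):
1. ¬(◇(¬q ∨ ¬p) → (◇¬q ∨ ◇¬p)), u
2. ◇(¬q ∨ ¬p), u
3. ¬(◇¬q ∨ ◇¬p), u
4. ¬◇¬q, u
5. ¬◇¬p, u
6. q, u
7. p, u
8. ¬q ∨ ¬p, v
9. q, v
10. p, v
11. ¬p, v
Accessibility: uRu, uRv, vRv
Branch closes: p and ¬p both at v.
All branches of the negation close; one closing branch shown above.

Valid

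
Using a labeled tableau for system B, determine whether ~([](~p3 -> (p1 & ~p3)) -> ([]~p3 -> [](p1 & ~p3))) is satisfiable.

Unsatisfiable (every branch closes)

1. ~([](~p3 -> (p1 & ~p3)) -> ([]~p3 -> [](p1 & ~p3))), 0
2. [](~p3 -> (p1 & ~p3)), 0
3. ~([]~p3 -> [](p1 & ~p3)), 0
4. []~p3, 0
5. ~[](p1 & ~p3), 0
6. ~p3 -> (p1 & ~p3), 0
7. ~p3, 0
8. p1 & ~p3, 0
9. p1, 0
10. ~(p1 & ~p3), 1
11. ~p3 -> (p1 & ~p3), 1
12. ~p3, 1
13. ~p1, 1
14. p1 & ~p3, 1
15. p1, 1
Accessibility: 0R0, 0R1, 1R0, 1R1
Branch closes: p1 and ~p1 both at 1.
(One branch shown.) All branches close.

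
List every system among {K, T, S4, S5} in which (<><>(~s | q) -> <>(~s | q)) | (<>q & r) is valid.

S4, S5

S4-tableau for the negation ~((<><>(~s | q) -> <>(~s | q)) | (<>q & r)):
1. ~((<><>(~s | q) -> <>(~s | q)) | (<>q & r)), w0
2. ~(<><>(~s | q) -> <>(~s | q)), w0
3. ~(<>q & r), w0
4. <><>(~s | q), w0
5. ~<>(~s | q), w0
6. ~(~s | q), w0
7. s, w0
8. ~q, w0
9. ~r, w0
10. <>(~s | q), w1
11. ~(~s | q), w1
12. s, w1
13. ~q, w1
14. ~s | q, w2
15. ~(~s | q), w2
16. s, w2
17. ~q, w2
18. q, w2
Accessibility: w0Rw0, w0Rw1, w0Rw2, w1Rw1, w1Rw2, w2Rw2
Branch closes: q and ~q both at w2.
Every branch closes (one shown): valid in S4, hence also in S5 (every theorem of S4 is a theorem of S5).
T-tableau for the negation ~((<><>(~s | q) -> <>(~s | q)) | (<>q & r)):
1. ~((<><>(~s | q) -> <>(~s | q)) | (<>q & r)), w0
2. ~(<><>(~s | q) -> <>(~s | q)), w0
3. ~(<>q & r), w0
4. <><>(~s | q), w0
5. ~<>(~s | q), w0
6. ~(~s | q), w0
7. s, w0
8. ~q, w0
9. ~r, w0
10. <>(~s | q), w1
11. ~(~s | q), w1
12. s, w1
13. ~q, w1
14. ~s | q, w2
15. q, w2
Accessibility: w0Rw0, w0Rw1, w1Rw1, w1Rw2, w2Rw2
Complete open branch: countermodel on a T-frame, so not valid in T, nor in K (the same frame is also a K-frame).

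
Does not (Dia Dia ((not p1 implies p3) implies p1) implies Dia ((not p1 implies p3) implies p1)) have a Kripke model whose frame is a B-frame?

Satisfiable (open branch found)

1. not (Dia Dia ((not p1 implies p3) implies p1) implies Dia ((not p1 implies p3) implies p1)), u
2. Dia Dia ((not p1 implies p3) implies p1), u
3. not Dia ((not p1 implies p3) implies p1), u
4. not ((not p1 implies p3) implies p1), u
5. not p1 implies p3, u
6. not p1, u
7. p3, u
8. Dia ((not p1 implies p3) implies p1), v
9. not ((not p1 implies p3) implies p1), v
10. not p1 implies p3, v
11. not p1, v
12. p3, v
13. (not p1 implies p3) implies p1, w
14. p1, w
Accessibility: uRu, uRv, vRu, vRv, vRw, wRv, wRw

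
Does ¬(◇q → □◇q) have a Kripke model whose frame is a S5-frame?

No, unsatisfiable

1. ¬(◇q → □◇q), 0
2. ◇q, 0
3. ¬□◇q, 0
4. q, 1
5. ¬◇q, 2
6. ¬q, 0
7. ¬q, 1
Accessibility: 0R0, 0R1, 0R2, 1R0, 1R1, 1R2, 2R0, 2R1, 2R2
Branch closes: q and ¬q both at 1.
All branches of the tableau close; one closing branch shown above.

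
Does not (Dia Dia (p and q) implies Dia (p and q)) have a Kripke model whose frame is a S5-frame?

Unsatisfiable (every branch closes)

1. not (Dia Dia (p and q) implies Dia (p and q)), u
2. Dia Dia (p and q), u
3. not Dia (p and q), u
4. not (p and q), u
5. not q, u
6. Dia (p and q), v
7. not (p and q), v
8. not q, v
9. p and q, w
10. p, w
11. q, w
12. not (p and q), w
13. not q, w
Accessibility: uRu, uRv, uRw, vRu, vRv, vRw, wRu, wRv, wRw
Branch closes: q and not q both at w.
All branches of the tableau close; one closing branch shown above.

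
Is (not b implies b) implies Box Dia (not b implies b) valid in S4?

Invalid (countermodel exists)

Tableau for the negation not ((not b implies b) implies Box Dia (not b implies b)):
1. not ((not b implies b) implies Box Dia (not b implies b)), 0
2. not b implies b, 0   [neg-implies-rule on 1]
3. not Box Dia (not b implies b), 0   [neg-implies-rule on 1]
4. b, 0   [implies-rule on 2 (branches; this branch)]
5. not Dia (not b implies b), 1   [neg-Box-rule on 3: fresh world 1, 0R1]
6. not (not b implies b), 1   [neg-Dia-rule on 5 via 1R1]
7. not b, 1   [neg-implies-rule on 6]
Accessibility: 0R0, 0R1, 1R1
The negation has an open branch (countermodel exists).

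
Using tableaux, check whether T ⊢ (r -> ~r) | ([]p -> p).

Valid in T

Tableau for the negation ~((r -> ~r) | ([]p -> p)):
1. ~((r -> ~r) | ([]p -> p)), 0
2. ~(r -> ~r), 0
3. ~([]p -> p), 0
4. r, 0
5. []p, 0
6. ~p, 0
7. p, 0
Accessibility: 0R0
Branch closes: p and ~p both at 0.
Every branch of the negation's tableau closes; the branch above is one of them.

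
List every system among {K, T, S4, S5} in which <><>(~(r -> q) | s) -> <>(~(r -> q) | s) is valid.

S4, S5

T-tableau for the negation ~(<><>(~(r -> q) | s) -> <>(~(r -> q) | s)):
1. ~(<><>(~(r -> q) | s) -> <>(~(r -> q) | s)), w0
2. <><>(~(r -> q) | s), w0   [~->-rule on 1]
3. ~<>(~(r -> q) | s), w0   [~->-rule on 1]
4. ~(~(r -> q) | s), w0   [~<>-rule on 3 via w0Rw0]
5. r -> q, w0   [~|-rule on 4]
6. ~s, w0   [~|-rule on 4]
7. q, w0   [->-rule on 5 (branches; this branch)]
8. <>(~(r -> q) | s), w1   [<>-rule on 2: fresh world w1, w0Rw1]
9. ~(~(r -> q) | s), w1   [~<>-rule on 3 via w0Rw1]
10. r -> q, w1   [~|-rule on 9]
11. ~s, w1   [~|-rule on 9]
12. q, w1   [->-rule on 10 (branches; this branch)]
13. ~(r -> q) | s, w2   [<>-rule on 8: fresh world w2, w1Rw2]
14. s, w2   [|-rule on 13 (branches; this branch)]
Accessibility: w0Rw0, w0Rw1, w1Rw1, w1Rw2, w2Rw2
Complete open branch: countermodel on a T-frame, so not valid in T, nor in K (the same frame is also a K-frame).
S4-tableau for the negation ~(<><>(~(r -> q) | s) -> <>(~(r -> q) | s)):
1. ~(<><>(~(r -> q) | s) -> <>(~(r -> q) | s)), w0
2. <><>(~(r -> q) | s), w0   [~->-rule on 1]
3. ~<>(~(r -> q) | s), w0   [~->-rule on 1]
4. ~(~(r -> q) | s), w0   [~<>-rule on 3 via w0Rw0]
5. r -> q, w0   [~|-rule on 4]
6. ~s, w0   [~|-rule on 4]
7. q, w0   [->-rule on 5 (branches; this branch)]
8. <>(~(r -> q) | s), w1   [<>-rule on 2: fresh world w1, w0Rw1]
9. ~(~(r -> q) | s), w1   [~<>-rule on 3 via w0Rw1]
10. r -> q, w1   [~|-rule on 9]
11. ~s, w1   [~|-rule on 9]
12. q, w1   [->-rule on 10 (branches; this branch)]
13. ~(r -> q) | s, w2   [<>-rule on 8: fresh world w2, w1Rw2]
14. ~(~(r -> q) | s), w2   [~<>-rule on 3 via w0Rw2]
15. r -> q, w2   [~|-rule on 14]
16. ~s, w2   [~|-rule on 14]
17. ~(r -> q), w2   [|-rule on 13 (branches; this branch)]
18. r, w2   [~->-rule on 17]
19. ~q, w2   [~->-rule on 17]
20. q, w2   [->-rule on 15 (branches; this branch)]
Accessibility: w0Rw0, w0Rw1, w0Rw2, w1Rw1, w1Rw2, w2Rw2
Branch closes: q and ~q both at w2.
Every branch closes (one shown): valid in S4, hence also in S5 (every theorem of S4 is a theorem of S5).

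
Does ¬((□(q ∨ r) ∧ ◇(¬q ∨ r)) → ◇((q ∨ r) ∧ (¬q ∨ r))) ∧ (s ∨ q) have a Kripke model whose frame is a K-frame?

1. ¬((□(q ∨ r) ∧ ◇(¬q ∨ r)) → ◇((q ∨ r) ∧ (¬q ∨ r))) ∧ (s ∨ q), u
2. ¬((□(q ∨ r) ∧ ◇(¬q ∨ r)) → ◇((q ∨ r) ∧ (¬q ∨ r))), u
3. s ∨ q, u
4. □(q ∨ r) ∧ ◇(¬q ∨ r), u
5. ¬◇((q ∨ r) ∧ (¬q ∨ r)), u
6. □(q ∨ r), u
7. ◇(¬q ∨ r), u
8. q, u
9. ¬q ∨ r, v
10. ¬((q ∨ r) ∧ (¬q ∨ r)), v
11. q ∨ r, v
12. ¬q, v
13. ¬(q ∨ r), v
14. ¬r, v
15. r, v
Accessibility: uRv
Branch closes: r and ¬r both at v.
(One branch shown.) All branches close.

No, unsatisfiable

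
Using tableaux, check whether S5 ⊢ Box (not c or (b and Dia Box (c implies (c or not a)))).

No, not valid

Tableau for the negation not Box (not c or (b and Dia Box (c implies (c or not a)))):
1. not Box (not c or (b and Dia Box (c implies (c or not a)))), w0
2. not (not c or (b and Dia Box (c implies (c or not a)))), w1
3. c, w1
4. not (b and Dia Box (c implies (c or not a))), w1
5. not b, w1
Accessibility: w0Rw0, w0Rw1, w1Rw0, w1Rw1
The negation has an open branch (countermodel exists).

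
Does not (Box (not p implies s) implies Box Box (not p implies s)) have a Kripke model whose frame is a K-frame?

Yes, satisfiable

1. not (Box (not p implies s) implies Box Box (not p implies s)), 0
2. Box (not p implies s), 0
3. not Box Box (not p implies s), 0
4. not Box (not p implies s), 1
5. not p implies s, 1
6. s, 1
7. not (not p implies s), 2
8. not p, 2
9. not s, 2
Accessibility: 0R1, 1R2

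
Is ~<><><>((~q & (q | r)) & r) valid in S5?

Invalid (countermodel exists)

Tableau for the negation <><><>((~q & (q | r)) & r):
1. <><><>((~q & (q | r)) & r), u
2. <><>((~q & (q | r)) & r), v   [<>-rule on 1: fresh world v, uRv]
3. <>((~q & (q | r)) & r), w   [<>-rule on 2: fresh world w, vRw]
4. (~q & (q | r)) & r, x   [<>-rule on 3: fresh world x, wRx]
5. ~q & (q | r), x   [&-rule on 4]
6. r, x   [&-rule on 4]
7. ~q, x   [&-rule on 5]
8. q | r, x   [&-rule on 5]
Accessibility: uRu, uRv, uRw, uRx, vRu, vRv, vRw, vRx, wRu, wRv, wRw, wRx, xRu, xRv, xRw, xRx
The negation has an open branch (countermodel exists).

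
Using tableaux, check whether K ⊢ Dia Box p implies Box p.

Tableau for the negation not (Dia Box p implies Box p):
1. not (Dia Box p implies Box p), u
2. Dia Box p, u
3. not Box p, u
4. Box p, v
5. not p, w
Accessibility: uRv, uRw
The negation has an open branch (countermodel exists).

Not valid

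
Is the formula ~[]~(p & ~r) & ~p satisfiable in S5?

Satisfiable

1. ~[]~(p & ~r) & ~p, u
2. ~[]~(p & ~r), u
3. ~p, u
4. p & ~r, v
5. p, v
6. ~r, v
Accessibility: uRu, uRv, vRu, vRv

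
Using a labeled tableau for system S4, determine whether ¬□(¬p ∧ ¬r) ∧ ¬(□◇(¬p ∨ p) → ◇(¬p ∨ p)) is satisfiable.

1. ¬□(¬p ∧ ¬r) ∧ ¬(□◇(¬p ∨ p) → ◇(¬p ∨ p)), w0
2. ¬□(¬p ∧ ¬r), w0
3. ¬(□◇(¬p ∨ p) → ◇(¬p ∨ p)), w0
4. □◇(¬p ∨ p), w0
5. ¬◇(¬p ∨ p), w0
6. ◇(¬p ∨ p), w0
7. ¬(¬p ∨ p), w0
8. p, w0
9. ¬p, w0
Accessibility: w0Rw0
Branch closes: p and ¬p both at w0.
Every branch closes; the branch above is one of them.

Unsatisfiable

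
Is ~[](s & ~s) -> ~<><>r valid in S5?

Tableau for the negation ~(~[](s & ~s) -> ~<><>r):
1. ~(~[](s & ~s) -> ~<><>r), 0
2. ~[](s & ~s), 0
3. <><>r, 0
4. ~(s & ~s), 1
5. s, 1
6. <>r, 2
7. r, 3
Accessibility: 0R0, 0R1, 0R2, 0R3, 1R0, 1R1, 1R2, 1R3, 2R0, 2R1, 2R2, 2R3, 3R0, 3R1, 3R2, 3R3
The negation has an open branch (countermodel exists).

Invalid (countermodel exists)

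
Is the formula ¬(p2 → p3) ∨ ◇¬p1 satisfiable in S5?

Yes, satisfiable

1. ¬(p2 → p3) ∨ ◇¬p1, w0
2. ◇¬p1, w0
3. ¬p1, w1
Accessibility: w0Rw0, w0Rw1, w1Rw0, w1Rw1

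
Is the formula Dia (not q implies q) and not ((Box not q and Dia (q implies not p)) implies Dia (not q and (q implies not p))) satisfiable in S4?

1. Dia (not q implies q) and not ((Box not q and Dia (q implies not p)) implies Dia (not q and (q implies not p))), 0
2. Dia (not q implies q), 0
3. not ((Box not q and Dia (q implies not p)) implies Dia (not q and (q implies not p))), 0
4. Box not q and Dia (q implies not p), 0
5. not Dia (not q and (q implies not p)), 0
6. Box not q, 0
7. Dia (q implies not p), 0
8. not (not q and (q implies not p)), 0
9. not q, 0
10. not (q implies not p), 0
11. q, 0
12. p, 0
Accessibility: 0R0
Branch closes: q and not q both at 0.
(One branch shown.) All branches close.

Unsatisfiable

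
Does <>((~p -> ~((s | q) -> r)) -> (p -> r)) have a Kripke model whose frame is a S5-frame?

Yes, satisfiable

1. <>((~p -> ~((s | q) -> r)) -> (p -> r)), w0
2. (~p -> ~((s | q) -> r)) -> (p -> r), w1
3. p -> r, w1
4. r, w1
Accessibility: w0Rw0, w0Rw1, w1Rw0, w1Rw1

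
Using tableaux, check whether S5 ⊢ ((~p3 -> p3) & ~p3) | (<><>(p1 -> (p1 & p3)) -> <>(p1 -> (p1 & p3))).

Tableau for the negation ~(((~p3 -> p3) & ~p3) | (<><>(p1 -> (p1 & p3)) -> <>(p1 -> (p1 & p3)))):
1. ~(((~p3 -> p3) & ~p3) | (<><>(p1 -> (p1 & p3)) -> <>(p1 -> (p1 & p3)))), w0
2. ~((~p3 -> p3) & ~p3), w0
3. ~(<><>(p1 -> (p1 & p3)) -> <>(p1 -> (p1 & p3))), w0
4. <><>(p1 -> (p1 & p3)), w0
5. ~<>(p1 -> (p1 & p3)), w0
6. ~(p1 -> (p1 & p3)), w0
7. p1, w0
8. ~(p1 & p3), w0
9. ~(~p3 -> p3), w0
10. ~p3, w0
11. <>(p1 -> (p1 & p3)), w1
12. ~(p1 -> (p1 & p3)), w1
13. p1, w1
14. ~(p1 & p3), w1
15. ~p3, w1
16. p1 -> (p1 & p3), w2
17. ~(p1 -> (p1 & p3)), w2
18. p1, w2
19. ~(p1 & p3), w2
20. p1 & p3, w2
21. p3, w2
22. ~p3, w2
Accessibility: w0Rw0, w0Rw1, w0Rw2, w1Rw0, w1Rw1, w1Rw2, w2Rw0, w2Rw1, w2Rw2
Branch closes: p3 and ~p3 both at w2.
All branches of the negation close; one closing branch shown above.

Valid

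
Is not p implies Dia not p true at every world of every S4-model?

Yes, valid

Tableau for the negation not (not p implies Dia not p):
1. not (not p implies Dia not p), w0
2. not p, w0
3. not Dia not p, w0
4. p, w0
Accessibility: w0Rw0
Branch closes: p and not p both at w0.
All branches of the negation close; one closing branch shown above.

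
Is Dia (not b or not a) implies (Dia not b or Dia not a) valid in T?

Valid

Tableau for the negation not (Dia (not b or not a) implies (Dia not b or Dia not a)):
1. not (Dia (not b or not a) implies (Dia not b or Dia not a)), w0
2. Dia (not b or not a), w0   [neg-implies-rule on 1]
3. not (Dia not b or Dia not a), w0   [neg-implies-rule on 1]
4. not Dia not b, w0   [neg-or-rule on 3]
5. not Dia not a, w0   [neg-or-rule on 3]
6. b, w0   [neg-Dia-rule on 4 via w0Rw0]
7. a, w0   [neg-Dia-rule on 5 via w0Rw0]
8. not b or not a, w1   [Dia-rule on 2: fresh world w1, w0Rw1]
9. b, w1   [neg-Dia-rule on 4 via w0Rw1]
10. a, w1   [neg-Dia-rule on 5 via w0Rw1]
11. not a, w1   [or-rule on 8 (branches; this branch)]
Accessibility: w0Rw0, w0Rw1, w1Rw1
Branch closes: a and not a both at w1.
All branches of the negation close; one closing branch shown above.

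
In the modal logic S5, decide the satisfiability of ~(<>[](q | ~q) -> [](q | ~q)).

1. ~(<>[](q | ~q) -> [](q | ~q)), u
2. <>[](q | ~q), u
3. ~[](q | ~q), u
4. [](q | ~q), v
5. q | ~q, u
6. q | ~q, v
7. ~q, u
8. ~q, v
9. ~(q | ~q), w
10. ~q, w
11. q, w
Accessibility: uRu, uRv, uRw, vRu, vRv, vRw, wRu, wRv, wRw
Branch closes: q and ~q both at w.
Every branch closes; the branch above is one of them.

Unsatisfiable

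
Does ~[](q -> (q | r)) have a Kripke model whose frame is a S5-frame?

Unsatisfiable (every branch closes)

1. ~[](q -> (q | r)), w0
2. ~(q -> (q | r)), w1
3. q, w1
4. ~(q | r), w1
5. ~q, w1
6. ~r, w1
Accessibility: w0Rw0, w0Rw1, w1Rw0, w1Rw1
Branch closes: q and ~q both at w1.
All branches of the tableau close; one closing branch shown above.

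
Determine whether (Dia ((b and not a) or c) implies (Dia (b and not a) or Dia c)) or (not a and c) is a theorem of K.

Tableau for the negation not ((Dia ((b and not a) or c) implies (Dia (b and not a) or Dia c)) or (not a and c)):
1. not ((Dia ((b and not a) or c) implies (Dia (b and not a) or Dia c)) or (not a and c)), u
2. not (Dia ((b and not a) or c) implies (Dia (b and not a) or Dia c)), u
3. not (not a and c), u
4. Dia ((b and not a) or c), u
5. not (Dia (b and not a) or Dia c), u
6. not Dia (b and not a), u
7. not Dia c, u
8. not c, u
9. (b and not a) or c, v
10. not (b and not a), v
11. not c, v
12. b and not a, v
13. b, v
14. not a, v
15. a, v
Accessibility: uRv
Branch closes: a and not a both at v.
Every branch of the negation's tableau closes; the branch above is one of them.

Valid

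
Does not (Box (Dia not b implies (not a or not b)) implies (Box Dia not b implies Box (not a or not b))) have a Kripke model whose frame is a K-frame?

1. not (Box (Dia not b implies (not a or not b)) implies (Box Dia not b implies Box (not a or not b))), u
2. Box (Dia not b implies (not a or not b)), u   [neg-implies-rule on 1]
3. not (Box Dia not b implies Box (not a or not b)), u   [neg-implies-rule on 1]
4. Box Dia not b, u   [neg-implies-rule on 3]
5. not Box (not a or not b), u   [neg-implies-rule on 3]
6. not (not a or not b), v   [neg-Box-rule on 5: fresh world v, uRv]
7. a, v   [neg-or-rule on 6]
8. b, v   [neg-or-rule on 6]
9. Dia not b implies (not a or not b), v   [Box-rule on 2 via uRv]
10. Dia not b, v   [Box-rule on 4 via uRv]
11. not Dia not b, v   [implies-rule on 9 (branches; this branch)]
12. not b, w   [Dia-rule on 10: fresh world w, vRw]
13. b, w   [neg-Dia-rule on 11 via vRw]
Accessibility: uRv, vRw
Branch closes: b and not b both at w.
(One branch shown.) All branches close.

No, unsatisfiable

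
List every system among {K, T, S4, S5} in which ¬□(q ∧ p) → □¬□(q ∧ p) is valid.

S5

S5-tableau for the negation ¬(¬□(q ∧ p) → □¬□(q ∧ p)):
1. ¬(¬□(q ∧ p) → □¬□(q ∧ p)), w0
2. ¬□(q ∧ p), w0
3. ¬□¬□(q ∧ p), w0
4. ¬(q ∧ p), w1
5. ¬p, w1
6. □(q ∧ p), w2
7. q ∧ p, w0
8. q, w0
9. p, w0
10. q ∧ p, w1
11. q, w1
12. p, w1
Accessibility: w0Rw0, w0Rw1, w0Rw2, w1Rw0, w1Rw1, w1Rw2, w2Rw0, w2Rw1, w2Rw2
Branch closes: p and ¬p both at w1.
Every branch closes (one shown): valid in S5.
S4-tableau for the negation ¬(¬□(q ∧ p) → □¬□(q ∧ p)):
1. ¬(¬□(q ∧ p) → □¬□(q ∧ p)), w0
2. ¬□(q ∧ p), w0
3. ¬□¬□(q ∧ p), w0
4. ¬(q ∧ p), w1
5. ¬p, w1
6. □(q ∧ p), w2
7. q ∧ p, w2
8. q, w2
9. p, w2
Accessibility: w0Rw0, w0Rw1, w0Rw2, w1Rw1, w2Rw2
Complete open branch: countermodel on an S4-frame, so not valid in S4, nor in K, T (the same frame is also a K-frame and a T-frame).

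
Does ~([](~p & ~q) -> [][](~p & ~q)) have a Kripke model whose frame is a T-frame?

Satisfiable

1. ~([](~p & ~q) -> [][](~p & ~q)), 0
2. [](~p & ~q), 0
3. ~[][](~p & ~q), 0
4. ~p & ~q, 0
5. ~p, 0
6. ~q, 0
7. ~[](~p & ~q), 1
8. ~p & ~q, 1
9. ~p, 1
10. ~q, 1
11. ~(~p & ~q), 2
12. q, 2
Accessibility: 0R0, 0R1, 1R1, 1R2, 2R2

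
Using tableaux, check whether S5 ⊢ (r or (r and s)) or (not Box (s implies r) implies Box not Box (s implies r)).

Tableau for the negation not ((r or (r and s)) or (not Box (s implies r) implies Box not Box (s implies r))):
1. not ((r or (r and s)) or (not Box (s implies r) implies Box not Box (s implies r))), w0
2. not (r or (r and s)), w0
3. not (not Box (s implies r) implies Box not Box (s implies r)), w0
4. not r, w0
5. not (r and s), w0
6. not Box (s implies r), w0
7. not Box not Box (s implies r), w0
8. not s, w0
9. not (s implies r), w1
10. s, w1
11. not r, w1
12. Box (s implies r), w2
13. s implies r, w0
14. s implies r, w1
15. s implies r, w2
16. r, w1
Accessibility: w0Rw0, w0Rw1, w0Rw2, w1Rw0, w1Rw1, w1Rw2, w2Rw0, w2Rw1, w2Rw2
Branch closes: r and not r both at w1.
All branches of the negation close; one closing branch shown above.

Valid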